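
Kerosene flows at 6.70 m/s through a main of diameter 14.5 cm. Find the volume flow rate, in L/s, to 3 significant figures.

Q = 111 L/s

Q = A·v = 0.0165 m² × 6.70 m/s = 0.111 m³/s.
Converting: 0.111 m³/s × 1000 = 111 L/s.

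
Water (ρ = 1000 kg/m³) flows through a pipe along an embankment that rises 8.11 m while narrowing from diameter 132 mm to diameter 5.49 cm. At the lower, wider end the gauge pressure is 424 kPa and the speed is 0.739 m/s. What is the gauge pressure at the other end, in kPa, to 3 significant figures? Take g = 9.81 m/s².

P₂ ≈ 336 kPa

By continuity, v₂ = v₁·A₁/A₂ = 0.739·(137/23.7) = 4.27 m/s.
Energy conservation along the streamline gives P₂ = P₁ − ½ρ(v₂² − v₁²) − ρg(h₂ − h₁).
P₂ = 424000 + ½·1000·(0.739² − 4.27²) − 1000·9.81·(+8.11) = 424000 + (-8850) − (79600) = 336000 Pa.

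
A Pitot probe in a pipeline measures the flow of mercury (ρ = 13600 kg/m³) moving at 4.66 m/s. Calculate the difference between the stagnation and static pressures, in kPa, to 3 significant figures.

ΔP ≈ 148 kPa

The dynamic pressure equals the rise in static pressure at the stagnation point: ΔP = ½ρv².
ΔP = ½·13600·4.66² = 148000 Pa.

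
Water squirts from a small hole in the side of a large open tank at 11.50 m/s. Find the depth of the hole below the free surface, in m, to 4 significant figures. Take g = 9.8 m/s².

Torricelli: v = √(2gh), so h = v²/(2g).
h = 11.50²/(2·9.8) = 132.2/19.60 = 6.747 m.

6.747 m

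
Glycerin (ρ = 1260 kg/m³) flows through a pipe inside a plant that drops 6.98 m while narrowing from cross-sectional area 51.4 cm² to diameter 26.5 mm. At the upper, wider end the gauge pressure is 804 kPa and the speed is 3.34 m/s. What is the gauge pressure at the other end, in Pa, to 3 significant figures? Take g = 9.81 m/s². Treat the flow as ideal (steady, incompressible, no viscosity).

Continuity gives A₁v₁ = A₂v₂, so v₂ = (51.4 cm²)/(5.52 cm²) × 3.34 m/s = 31.1 m/s.
Applying Bernoulli between the two ends and solving for P₂: P₂ = P₁ + ½ρ(v₁² − v₂²) − ρgΔh.
P₂ = 804000 + ½·1260·(3.34² − 31.1²) − 1260·9.81·(−6.98) = 804000 + (-603000) − (-86300) = 287000 Pa.

287000 Pa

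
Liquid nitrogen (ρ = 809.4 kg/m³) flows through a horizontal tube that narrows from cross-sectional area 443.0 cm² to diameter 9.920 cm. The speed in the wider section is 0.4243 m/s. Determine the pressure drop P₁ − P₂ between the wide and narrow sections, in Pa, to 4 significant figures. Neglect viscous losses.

Continuity gives A₁v₁ = A₂v₂, so v₂ = (443.0 cm²)/(77.29 cm²) × 0.4243 m/s = 2.432 m/s.
Bernoulli (h₁ = h₂): P₁ − P₂ = ½ρ(v₂² − v₁²).
P₁ − P₂ = ½·809.4·(2.432² − 0.4243²) = ½·809.4·5.735 = 2321 Pa.

ΔP ≈ 2321 Pa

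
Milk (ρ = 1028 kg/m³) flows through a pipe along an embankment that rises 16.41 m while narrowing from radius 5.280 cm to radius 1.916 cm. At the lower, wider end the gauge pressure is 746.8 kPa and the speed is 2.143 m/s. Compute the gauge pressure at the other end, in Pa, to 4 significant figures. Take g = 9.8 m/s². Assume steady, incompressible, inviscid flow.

P₂ ≈ 447700 Pa

The volume flow rate is constant, so v₂ = (A₁/A₂)v₁ = (87.58/11.53)·2.143 = 16.27 m/s.
Applying Bernoulli between the two ends and solving for P₂: P₂ = P₁ + ½ρ(v₁² − v₂²) − ρgΔh.
P₂ = 746800 + ½·1028·(2.143² − 16.27²) − 1028·9.8·(+16.41) = 746800 + (-133800) − (165300) = 447700 Pa.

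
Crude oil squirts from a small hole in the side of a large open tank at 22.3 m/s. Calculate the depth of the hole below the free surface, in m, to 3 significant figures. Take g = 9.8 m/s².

h = 25.4 m

Torricelli: v = √(2gh), so h = v²/(2g).
h = 22.3²/(2·9.8) = 497/19.60 = 25.4 m.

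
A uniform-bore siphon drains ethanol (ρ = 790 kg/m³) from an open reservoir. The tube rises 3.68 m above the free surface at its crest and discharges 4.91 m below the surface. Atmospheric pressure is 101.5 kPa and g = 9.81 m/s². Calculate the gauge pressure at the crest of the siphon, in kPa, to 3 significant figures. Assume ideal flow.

P_gauge = -66.6 kPa

Bernoulli surface→outlet gives ½v² = g·h_out, so v = √(2·9.81·4.91) = 9.81 m/s.
With constant cross-section the crest speed equals v; applying Bernoulli from the surface up to the crest, P_top = P_atm − ½ρv² − ρg·h_top.
P_top = 101500 − ½·790·9.81² − 790·9.81·3.68 = 34900 Pa. So P_gauge = P_top − P_atm = -66600 Pa.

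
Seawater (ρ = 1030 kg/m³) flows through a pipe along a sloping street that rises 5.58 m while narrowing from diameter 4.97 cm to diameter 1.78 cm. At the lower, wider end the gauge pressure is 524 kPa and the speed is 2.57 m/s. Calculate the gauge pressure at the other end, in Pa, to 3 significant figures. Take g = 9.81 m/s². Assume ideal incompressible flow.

264000 Pa

Mass conservation (A₁v₁ = A₂v₂) gives v₂ = 2.57 × 19.4/2.49 = 20.0 m/s.
Applying Bernoulli between the two ends and solving for P₂: P₂ = P₁ + ½ρ(v₁² − v₂²) − ρgΔh.
P₂ = 524000 + ½·1030·(2.57² − 20.0²) − 1030·9.81·(+5.58) = 524000 + (-203000) − (56400) = 264000 Pa.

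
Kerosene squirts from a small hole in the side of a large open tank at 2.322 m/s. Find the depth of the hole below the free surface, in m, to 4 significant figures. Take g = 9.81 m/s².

0.2748 m

Torricelli: v = √(2gh), so h = v²/(2g).
h = 2.322²/(2·9.81) = 5.392/19.62 = 0.2748 m.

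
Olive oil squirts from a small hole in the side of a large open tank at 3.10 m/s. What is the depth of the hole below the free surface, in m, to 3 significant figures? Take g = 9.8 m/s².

Inverting v = √(2gh) gives h = v² / 2g.
h = 3.10²/(2·9.8) = 9.61/19.60 = 0.490 m.

h ≈ 0.490 m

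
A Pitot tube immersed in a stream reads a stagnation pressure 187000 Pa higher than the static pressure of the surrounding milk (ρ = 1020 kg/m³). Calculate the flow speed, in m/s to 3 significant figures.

v ≈ 19.1 m/s

At the stagnation point the flow is brought to rest, so Bernoulli gives P_stag − P_static = ½ρv².
v = √(2ΔP/ρ) = √(2·187000/1020) = 19.1 m/s.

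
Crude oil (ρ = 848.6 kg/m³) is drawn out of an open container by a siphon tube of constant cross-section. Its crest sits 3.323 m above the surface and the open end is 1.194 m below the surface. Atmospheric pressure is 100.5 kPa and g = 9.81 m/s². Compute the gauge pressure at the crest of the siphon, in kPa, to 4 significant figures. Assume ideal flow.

From the surface to the outlet (both open to atmosphere, surface at rest): v = √(2g·h_out) = √(2·9.81·1.194) = 4.840 m/s.
With constant cross-section the crest speed equals v; applying Bernoulli from the surface up to the crest, P_top = P_atm − ½ρv² − ρg·h_top.
P_top = 100500 − ½·848.6·4.840² − 848.6·9.81·3.323 = 62900 Pa. So P_gauge = P_top − P_atm = -37600 Pa.

P_gauge ≈ -37.60 kPa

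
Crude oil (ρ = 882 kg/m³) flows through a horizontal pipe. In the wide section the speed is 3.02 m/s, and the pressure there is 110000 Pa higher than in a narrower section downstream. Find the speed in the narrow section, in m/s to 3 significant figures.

Along the level pipe P + ½ρv² is conserved, hence v₂² = v₁² + 2(P₁ − P₂)/ρ.
v₂ = √(3.02² + 2·110000/882) = √(9.12 + 249) = 16.1 m/s.

v₂ ≈ 16.1 m/s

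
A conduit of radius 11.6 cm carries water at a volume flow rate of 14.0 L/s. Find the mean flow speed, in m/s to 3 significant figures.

v ≈ 0.331 m/s

Q = 14.0 L/s = 0.0140 m³/s.
v = Q/A = 0.0140 / 0.0423 = 0.331 m/s.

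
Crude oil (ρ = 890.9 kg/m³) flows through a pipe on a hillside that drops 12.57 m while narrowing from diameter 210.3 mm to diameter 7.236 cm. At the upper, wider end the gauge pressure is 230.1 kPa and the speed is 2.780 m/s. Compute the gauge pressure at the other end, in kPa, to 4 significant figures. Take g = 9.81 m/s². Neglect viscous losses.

P₂ = 97.79 kPa

By continuity, v₂ = v₁·A₁/A₂ = 2.780·(347.4/41.12) = 23.48 m/s.
Applying Bernoulli between the two ends and solving for P₂: P₂ = P₁ + ½ρ(v₁² − v₂²) − ρgΔh.
P₂ = 230100 + ½·890.9·(2.780² − 23.48²) − 890.9·9.81·(−12.57) = 230100 + (-242200) − (-109900) = 97790 Pa.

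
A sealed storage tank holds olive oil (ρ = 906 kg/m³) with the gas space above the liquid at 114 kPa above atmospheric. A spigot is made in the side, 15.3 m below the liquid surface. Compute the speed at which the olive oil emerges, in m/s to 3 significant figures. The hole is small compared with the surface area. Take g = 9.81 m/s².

Take point 1 at the surface (v₁ ≈ 0) and point 2 at the hole (at atmospheric pressure). Bernoulli: P₁ + ρg h = P_atm + ½ρv₂².
With P₁ − P_atm = 114000 Pa, v₂ = √(2gh + 2ΔP/ρ) = √(2·9.81·15.3 + 2·114000/906) = 23.5 m/s.

v ≈ 23.5 m/s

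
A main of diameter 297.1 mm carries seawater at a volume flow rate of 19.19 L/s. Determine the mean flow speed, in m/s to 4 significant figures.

v = 0.2768 m/s

Q = 19.19 L/s = 0.01919 m³/s.
v = Q/A = 0.01919 / 0.06933 = 0.2768 m/s.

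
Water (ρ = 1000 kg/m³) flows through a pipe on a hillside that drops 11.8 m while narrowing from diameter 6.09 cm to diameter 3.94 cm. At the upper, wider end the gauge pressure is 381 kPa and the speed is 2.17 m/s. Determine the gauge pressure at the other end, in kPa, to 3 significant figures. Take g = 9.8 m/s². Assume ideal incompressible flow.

Continuity gives A₁v₁ = A₂v₂, so v₂ = (29.1 cm²)/(12.2 cm²) × 2.17 m/s = 5.18 m/s.
Energy conservation along the streamline gives P₂ = P₁ − ½ρ(v₂² − v₁²) − ρg(h₂ − h₁).
P₂ = 381000 + ½·1000·(2.17² − 5.18²) − 1000·9.8·(−11.8) = 381000 + (-11100) − (-116000) = 486000 Pa.

P₂ ≈ 486 kPa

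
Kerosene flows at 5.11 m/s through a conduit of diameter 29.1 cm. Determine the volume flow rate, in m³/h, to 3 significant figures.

Q = A·v = 0.0665 m² × 5.11 m/s = 0.340 m³/s.
Converting: 0.340 m³/s × 3600 = 1220 m³/h.

1220 m³/h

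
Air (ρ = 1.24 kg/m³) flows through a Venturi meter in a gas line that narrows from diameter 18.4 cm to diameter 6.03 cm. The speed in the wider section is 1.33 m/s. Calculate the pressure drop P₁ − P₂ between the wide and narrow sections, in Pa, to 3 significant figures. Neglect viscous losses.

ΔP = 94.0 Pa

Continuity gives A₁v₁ = A₂v₂, so v₂ = (266 cm²)/(28.6 cm²) × 1.33 m/s = 12.4 m/s.
Along the horizontal streamline, P + ½ρv² is constant.
P₁ − P₂ = ½·1.24·(12.4² − 1.33²) = ½·1.24·152 = 94.0 Pa.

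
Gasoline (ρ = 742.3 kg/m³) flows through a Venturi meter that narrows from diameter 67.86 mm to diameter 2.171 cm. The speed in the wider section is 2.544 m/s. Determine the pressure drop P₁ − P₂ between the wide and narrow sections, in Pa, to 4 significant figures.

226900 Pa

The volume flow rate is constant, so v₂ = (A₁/A₂)v₁ = (36.17/3.702)·2.544 = 24.86 m/s.
The pipe is horizontal, so Bernoulli reduces to P₁ + ½ρv₁² = P₂ + ½ρv₂².
P₁ − P₂ = ½·742.3·(24.86² − 2.544²) = ½·742.3·611.3 = 226900 Pa.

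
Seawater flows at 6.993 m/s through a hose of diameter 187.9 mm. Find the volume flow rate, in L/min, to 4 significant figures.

11630 L/min

Q = A·v = 0.02773 m² × 6.993 m/s = 0.1939 m³/s.
Converting: 0.1939 m³/s × 60000 = 11630 L/min.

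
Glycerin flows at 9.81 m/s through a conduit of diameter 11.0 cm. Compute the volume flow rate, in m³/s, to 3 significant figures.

Q = A·v = 0.00950 m² × 9.81 m/s = 0.0932 m³/s.

Q ≈ 0.0932 m³/s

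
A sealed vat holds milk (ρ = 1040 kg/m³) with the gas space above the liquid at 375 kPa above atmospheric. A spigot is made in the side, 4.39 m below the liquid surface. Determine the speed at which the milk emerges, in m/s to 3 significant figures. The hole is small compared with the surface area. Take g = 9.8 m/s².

v = 28.4 m/s

Take point 1 at the surface (v₁ ≈ 0) and point 2 at the hole (at atmospheric pressure). Bernoulli: P₁ + ρg h = P_atm + ½ρv₂².
With P₁ − P_atm = 375000 Pa, v₂ = √(2gh + 2ΔP/ρ) = √(2·9.8·4.39 + 2·375000/1040) = 28.4 m/s.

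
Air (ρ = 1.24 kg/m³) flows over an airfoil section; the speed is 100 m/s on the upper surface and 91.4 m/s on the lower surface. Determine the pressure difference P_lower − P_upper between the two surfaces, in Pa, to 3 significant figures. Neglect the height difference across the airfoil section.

1020 Pa

With negligible Δh, P + ½ρv² is constant, so P_low − P_up = ½ρ(v_up² − v_low²).
ΔP = ½·1.24·(100² − 91.4²) = 1020 Pa.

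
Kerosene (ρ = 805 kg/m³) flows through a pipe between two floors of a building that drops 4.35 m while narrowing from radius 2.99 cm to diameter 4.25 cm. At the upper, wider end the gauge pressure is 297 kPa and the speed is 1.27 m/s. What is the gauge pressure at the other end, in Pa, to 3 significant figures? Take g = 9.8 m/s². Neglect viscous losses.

P₂ ≈ 329000 Pa

Mass conservation (A₁v₁ = A₂v₂) gives v₂ = 1.27 × 28.1/14.2 = 2.51 m/s.
Applying Bernoulli between the two ends and solving for P₂: P₂ = P₁ + ½ρ(v₁² − v₂²) − ρgΔh.
P₂ = 297000 + ½·805·(1.27² − 2.51²) − 805·9.8·(−4.35) = 297000 + (-1900) − (-34300) = 329000 Pa.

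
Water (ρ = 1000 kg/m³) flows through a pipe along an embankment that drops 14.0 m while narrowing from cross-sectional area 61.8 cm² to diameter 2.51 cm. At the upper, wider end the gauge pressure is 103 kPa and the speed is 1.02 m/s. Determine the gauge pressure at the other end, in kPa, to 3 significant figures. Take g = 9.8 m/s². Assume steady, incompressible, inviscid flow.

The volume flow rate is constant, so v₂ = (A₁/A₂)v₁ = (61.8/4.95)·1.02 = 12.7 m/s.
Energy conservation along the streamline gives P₂ = P₁ − ½ρ(v₂² − v₁²) − ρg(h₂ − h₁).
P₂ = 103000 + ½·1000·(1.02² − 12.7²) − 1000·9.8·(−14.0) = 103000 + (-80600) − (-137000) = 160000 Pa.

P₂ = 160 kPa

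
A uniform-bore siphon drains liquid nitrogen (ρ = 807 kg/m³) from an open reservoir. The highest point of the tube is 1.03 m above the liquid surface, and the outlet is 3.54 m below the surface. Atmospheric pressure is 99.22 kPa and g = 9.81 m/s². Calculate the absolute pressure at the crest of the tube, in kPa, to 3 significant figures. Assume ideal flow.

P_top ≈ 63.0 kPa

Bernoulli surface→outlet gives ½v² = g·h_out, so v = √(2·9.81·3.54) = 8.33 m/s.
The bore is uniform, so the speed at the crest is the same v. Bernoulli surface→crest: P_atm = P_top + ½ρv² + ρg·h_top.
P_top = 99220 − ½·807·8.33² − 807·9.81·1.03 = 63000 Pa.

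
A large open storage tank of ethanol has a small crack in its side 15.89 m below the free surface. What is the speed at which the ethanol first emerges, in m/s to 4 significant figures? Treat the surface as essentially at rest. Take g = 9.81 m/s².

v = 17.66 m/s

Torricelli's result v = √(2gh) gives v = √(2·9.81·15.89) = 17.66 m/s.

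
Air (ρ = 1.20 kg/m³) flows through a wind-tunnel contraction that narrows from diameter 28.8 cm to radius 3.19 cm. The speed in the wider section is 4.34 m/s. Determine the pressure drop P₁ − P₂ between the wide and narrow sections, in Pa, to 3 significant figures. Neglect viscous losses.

ΔP = 4680 Pa

Mass conservation (A₁v₁ = A₂v₂) gives v₂ = 4.34 × 651/32.0 = 88.4 m/s.
With no height change, Bernoulli's equation is P₁ + ½ρv₁² = P₂ + ½ρv₂².
P₁ − P₂ = ½·1.20·(88.4² − 4.34²) = ½·1.20·7800 = 4680 Pa.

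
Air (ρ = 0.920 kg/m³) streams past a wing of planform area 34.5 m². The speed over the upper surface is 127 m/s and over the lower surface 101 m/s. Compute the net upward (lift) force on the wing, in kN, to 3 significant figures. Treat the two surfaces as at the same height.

The faster flow above has the lower pressure; Bernoulli (same height) gives ΔP = ½ρ(v_up² − v_low²).
ΔP = ½·0.920·(127² − 101²) = 2730 Pa.
Lift = ΔP · A = 2730 × 34.5 = 94100 N.

94.1 kN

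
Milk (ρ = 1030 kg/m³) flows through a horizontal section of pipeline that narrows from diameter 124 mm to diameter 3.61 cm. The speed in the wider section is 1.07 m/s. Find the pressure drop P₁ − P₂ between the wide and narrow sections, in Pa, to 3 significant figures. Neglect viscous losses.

The volume flow rate is constant, so v₂ = (A₁/A₂)v₁ = (121/10.2)·1.07 = 12.6 m/s.
The pipe is horizontal, so Bernoulli reduces to P₁ + ½ρv₁² = P₂ + ½ρv₂².
P₁ − P₂ = ½·1030·(12.6² − 1.07²) = ½·1030·158 = 81500 Pa.

81500 Pa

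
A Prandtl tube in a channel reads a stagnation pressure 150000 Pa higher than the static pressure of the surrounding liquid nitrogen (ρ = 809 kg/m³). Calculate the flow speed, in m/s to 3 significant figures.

At the stagnation point the flow is brought to rest, so Bernoulli gives P_stag − P_static = ½ρv².
v = √(2ΔP/ρ) = √(2·150000/809) = 19.3 m/s.

19.3 m/s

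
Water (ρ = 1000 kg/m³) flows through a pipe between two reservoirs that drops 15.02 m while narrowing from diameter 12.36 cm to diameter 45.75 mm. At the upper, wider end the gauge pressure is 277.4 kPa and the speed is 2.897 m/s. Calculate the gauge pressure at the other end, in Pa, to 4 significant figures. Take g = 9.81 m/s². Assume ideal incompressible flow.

P₂ = 205400 Pa

By continuity, v₂ = v₁·A₁/A₂ = 2.897·(120.0/16.44) = 21.14 m/s.
Bernoulli: P₁ + ½ρv₁² + ρg h₁ = P₂ + ½ρv₂² + ρg h₂, so P₂ = P₁ + ½ρ(v₁² − v₂²) − ρg(h₂ − h₁).
P₂ = 277400 + ½·1000·(2.897² − 21.14²) − 1000·9.81·(−15.02) = 277400 + (-219400) − (-147300) = 205400 Pa.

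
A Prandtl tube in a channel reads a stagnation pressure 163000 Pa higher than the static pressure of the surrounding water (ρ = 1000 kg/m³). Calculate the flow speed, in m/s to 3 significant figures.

The dynamic pressure equals the rise in static pressure at the stagnation point: ΔP = ½ρv².
v = √(2ΔP/ρ) = √(2·163000/1000) = 18.1 m/s.

v ≈ 18.1 m/s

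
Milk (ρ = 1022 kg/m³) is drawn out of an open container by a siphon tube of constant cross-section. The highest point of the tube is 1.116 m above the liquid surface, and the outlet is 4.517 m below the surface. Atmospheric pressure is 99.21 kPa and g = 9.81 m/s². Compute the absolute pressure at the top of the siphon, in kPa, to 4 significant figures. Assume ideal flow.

P_top ≈ 42.73 kPa

From the surface to the outlet (both open to atmosphere, surface at rest): v = √(2g·h_out) = √(2·9.81·4.517) = 9.414 m/s.
The bore is uniform, so the speed at the crest is the same v. Bernoulli surface→crest: P_atm = P_top + ½ρv² + ρg·h_top.
P_top = 99210 − ½·1022·9.414² − 1022·9.81·1.116 = 42730 Pa.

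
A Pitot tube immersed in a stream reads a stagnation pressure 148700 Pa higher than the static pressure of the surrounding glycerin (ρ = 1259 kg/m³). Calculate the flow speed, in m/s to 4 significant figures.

At the stagnation point the flow is brought to rest, so Bernoulli gives P_stag − P_static = ½ρv².
v = √(2ΔP/ρ) = √(2·148700/1259) = 15.37 m/s.

v ≈ 15.37 m/s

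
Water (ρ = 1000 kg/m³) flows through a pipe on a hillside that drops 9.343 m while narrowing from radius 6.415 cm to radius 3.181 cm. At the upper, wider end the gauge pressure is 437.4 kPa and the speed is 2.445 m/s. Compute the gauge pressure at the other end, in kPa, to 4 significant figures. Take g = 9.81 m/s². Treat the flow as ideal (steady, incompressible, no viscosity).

Mass conservation (A₁v₁ = A₂v₂) gives v₂ = 2.445 × 129.3/31.79 = 9.944 m/s.
Energy conservation along the streamline gives P₂ = P₁ − ½ρ(v₂² − v₁²) − ρg(h₂ − h₁).
P₂ = 437400 + ½·1000·(2.445² − 9.944²) − 1000·9.81·(−9.343) = 437400 + (-46450) − (-91650) = 482600 Pa.

P₂ = 482.6 kPa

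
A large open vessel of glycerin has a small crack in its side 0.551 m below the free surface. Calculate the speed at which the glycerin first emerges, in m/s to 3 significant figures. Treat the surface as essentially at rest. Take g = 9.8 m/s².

Torricelli's result v = √(2gh) gives v = √(2·9.8·0.551) = 3.29 m/s.

3.29 m/s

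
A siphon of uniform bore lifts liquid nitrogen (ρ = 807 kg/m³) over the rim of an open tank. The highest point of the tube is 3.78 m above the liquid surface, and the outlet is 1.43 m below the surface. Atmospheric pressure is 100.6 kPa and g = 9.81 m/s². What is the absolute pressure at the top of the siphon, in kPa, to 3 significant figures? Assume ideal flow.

The outlet speed comes from Torricelli: v = √(2g·1.43) = 5.30 m/s.
Continuity keeps v the same throughout the tube; from surface to crest, P_atm + 0 = P_top + ½ρv² + ρg·h_top.
P_top = 100600 − ½·807·5.30² − 807·9.81·3.78 = 59400 Pa.

P_top ≈ 59.4 kPa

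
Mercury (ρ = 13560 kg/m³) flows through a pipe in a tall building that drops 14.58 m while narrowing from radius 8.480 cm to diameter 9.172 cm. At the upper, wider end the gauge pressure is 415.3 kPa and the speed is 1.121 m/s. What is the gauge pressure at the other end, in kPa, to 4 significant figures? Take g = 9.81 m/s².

P₂ ≈ 2264 kPa

The volume flow rate is constant, so v₂ = (A₁/A₂)v₁ = (225.9/66.07)·1.121 = 3.833 m/s.
Applying Bernoulli between the two ends and solving for P₂: P₂ = P₁ + ½ρ(v₁² − v₂²) − ρgΔh.
P₂ = 415300 + ½·13560·(1.121² − 3.833²) − 13560·9.81·(−14.58) = 415300 + (-91090) − (-1939000) = 2264000 Pa.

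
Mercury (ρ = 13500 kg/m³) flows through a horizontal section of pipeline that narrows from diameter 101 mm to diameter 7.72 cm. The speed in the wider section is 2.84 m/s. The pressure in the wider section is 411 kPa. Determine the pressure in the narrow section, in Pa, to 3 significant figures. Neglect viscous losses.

P₂ = 306000 Pa

Continuity gives A₁v₁ = A₂v₂, so v₂ = (80.1 cm²)/(46.8 cm²) × 2.84 m/s = 4.86 m/s.
Along the horizontal streamline, P + ½ρv² is constant.
P₂ = P₁ − ½ρ(v₂² − v₁²) = 411000 − ½·13500·(4.86² − 2.84²) = 411000 − 105000 = 306000 Pa.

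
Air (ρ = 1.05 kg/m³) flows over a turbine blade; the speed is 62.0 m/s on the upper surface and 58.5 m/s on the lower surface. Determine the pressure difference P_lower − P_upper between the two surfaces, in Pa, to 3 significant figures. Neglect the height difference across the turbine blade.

Bernoulli (same height): P_lower − P_upper = ½ρ(v_upper² − v_lower²).
ΔP = ½·1.05·(62.0² − 58.5²) = 221 Pa.

ΔP ≈ 221 Pa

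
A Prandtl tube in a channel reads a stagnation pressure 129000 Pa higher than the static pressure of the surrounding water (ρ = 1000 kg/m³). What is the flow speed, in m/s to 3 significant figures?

At the stagnation point the flow is brought to rest, so Bernoulli gives P_stag − P_static = ½ρv².
v = √(2ΔP/ρ) = √(2·129000/1000) = 16.1 m/s.

v = 16.1 m/s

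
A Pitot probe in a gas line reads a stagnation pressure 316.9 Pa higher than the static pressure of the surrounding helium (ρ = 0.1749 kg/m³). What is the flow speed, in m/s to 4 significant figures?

Bernoulli between the free stream and the stagnation point: ½ρv² = P_stag − P_static.
v = √(2ΔP/ρ) = √(2·316.9/0.1749) = 60.20 m/s.

v = 60.20 m/s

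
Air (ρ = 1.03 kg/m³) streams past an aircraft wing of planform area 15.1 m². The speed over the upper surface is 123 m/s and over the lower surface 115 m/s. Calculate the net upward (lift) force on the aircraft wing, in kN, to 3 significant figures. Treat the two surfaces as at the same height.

F ≈ 14.8 kN

The faster flow above has the lower pressure; Bernoulli (same height) gives ΔP = ½ρ(v_up² − v_low²).
ΔP = ½·1.03·(123² − 115²) = 981 Pa.
Lift = ΔP · A = 981 × 15.1 = 14800 N.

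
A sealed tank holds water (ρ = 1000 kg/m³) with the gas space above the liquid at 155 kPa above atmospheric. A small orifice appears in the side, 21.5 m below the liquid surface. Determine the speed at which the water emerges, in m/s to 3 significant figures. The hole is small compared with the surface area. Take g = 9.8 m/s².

v = 27.0 m/s

Take point 1 at the surface (v₁ ≈ 0) and point 2 at the hole (at atmospheric pressure). Bernoulli: P₁ + ρg h = P_atm + ½ρv₂².
With P₁ − P_atm = 155000 Pa, v₂ = √(2gh + 2ΔP/ρ) = √(2·9.8·21.5 + 2·155000/1000) = 27.0 m/s.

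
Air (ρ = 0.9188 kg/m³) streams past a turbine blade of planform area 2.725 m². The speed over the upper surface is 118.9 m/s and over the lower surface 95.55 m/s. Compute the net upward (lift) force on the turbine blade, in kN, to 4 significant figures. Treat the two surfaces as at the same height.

The faster flow above has the lower pressure; Bernoulli (same height) gives ΔP = ½ρ(v_up² − v_low²).
ΔP = ½·0.9188·(118.9² − 95.55²) = 2300 Pa.
Lift = ΔP · A = 2300 × 2.725 = 6269 N.

6.269 kN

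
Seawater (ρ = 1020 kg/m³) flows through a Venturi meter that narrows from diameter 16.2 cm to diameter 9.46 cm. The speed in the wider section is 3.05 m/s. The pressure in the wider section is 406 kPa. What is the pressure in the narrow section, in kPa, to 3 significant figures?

The volume flow rate is constant, so v₂ = (A₁/A₂)v₁ = (206/70.3)·3.05 = 8.94 m/s.
Bernoulli (h₁ = h₂): P₁ − P₂ = ½ρ(v₂² − v₁²).
P₂ = P₁ − ½ρ(v₂² − v₁²) = 406000 − ½·1020·(8.94² − 3.05²) = 406000 − 36100 = 370000 Pa.

370 kPa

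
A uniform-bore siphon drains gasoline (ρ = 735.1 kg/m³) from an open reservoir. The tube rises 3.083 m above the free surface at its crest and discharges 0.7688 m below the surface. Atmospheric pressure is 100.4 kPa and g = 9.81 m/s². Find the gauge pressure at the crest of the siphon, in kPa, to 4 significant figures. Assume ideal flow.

-27.78 kPa

From the surface to the outlet (both open to atmosphere, surface at rest): v = √(2g·h_out) = √(2·9.81·0.7688) = 3.884 m/s.
The bore is uniform, so the speed at the crest is the same v. Bernoulli surface→crest: P_atm = P_top + ½ρv² + ρg·h_top.
P_top = 100400 − ½·735.1·3.884² − 735.1·9.81·3.083 = 72620 Pa. So P_gauge = P_top − P_atm = -27780 Pa.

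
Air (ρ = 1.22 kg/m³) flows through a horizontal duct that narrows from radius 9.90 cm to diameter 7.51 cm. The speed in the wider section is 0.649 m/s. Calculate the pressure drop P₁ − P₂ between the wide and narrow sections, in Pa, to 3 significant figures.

12.2 Pa

Mass conservation (A₁v₁ = A₂v₂) gives v₂ = 0.649 × 308/44.3 = 4.51 m/s.
Bernoulli (h₁ = h₂): P₁ − P₂ = ½ρ(v₂² − v₁²).
P₁ − P₂ = ½·1.22·(4.51² − 0.649²) = ½·1.22·19.9 = 12.2 Pa.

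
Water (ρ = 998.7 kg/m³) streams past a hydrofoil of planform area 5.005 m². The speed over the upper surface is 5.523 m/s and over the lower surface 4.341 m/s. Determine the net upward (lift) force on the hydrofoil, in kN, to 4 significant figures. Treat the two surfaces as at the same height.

F ≈ 29.14 kN

From P + ½ρv² = const at equal height, P_low − P_up = ½ρ(v_up² − v_low²).
ΔP = ½·998.7·(5.523² − 4.341²) = 5822 Pa.
Lift = ΔP · A = 5822 × 5.005 = 29140 N.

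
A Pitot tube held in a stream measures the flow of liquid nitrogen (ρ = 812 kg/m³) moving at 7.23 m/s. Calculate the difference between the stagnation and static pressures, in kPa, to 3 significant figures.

Bernoulli between the free stream and the stagnation point: ½ρv² = P_stag − P_static.
ΔP = ½·812·7.23² = 21200 Pa.

21.2 kPa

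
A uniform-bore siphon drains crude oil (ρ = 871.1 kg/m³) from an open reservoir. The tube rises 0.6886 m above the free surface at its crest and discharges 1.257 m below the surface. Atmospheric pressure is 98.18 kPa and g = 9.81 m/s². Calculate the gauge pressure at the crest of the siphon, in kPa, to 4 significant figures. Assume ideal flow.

From the surface to the outlet (both open to atmosphere, surface at rest): v = √(2g·h_out) = √(2·9.81·1.257) = 4.966 m/s.
Continuity keeps v the same throughout the tube; from surface to crest, P_atm + 0 = P_top + ½ρv² + ρg·h_top.
P_top = 98180 − ½·871.1·4.966² − 871.1·9.81·0.6886 = 81550 Pa. So P_gauge = P_top − P_atm = -16630 Pa.

P_gauge ≈ -16.63 kPa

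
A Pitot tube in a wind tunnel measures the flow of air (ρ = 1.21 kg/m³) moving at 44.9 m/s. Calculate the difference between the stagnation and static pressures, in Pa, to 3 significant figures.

ΔP = 1220 Pa

Bernoulli between the free stream and the stagnation point: ½ρv² = P_stag − P_static.
ΔP = ½·1.21·44.9² = 1220 Pa.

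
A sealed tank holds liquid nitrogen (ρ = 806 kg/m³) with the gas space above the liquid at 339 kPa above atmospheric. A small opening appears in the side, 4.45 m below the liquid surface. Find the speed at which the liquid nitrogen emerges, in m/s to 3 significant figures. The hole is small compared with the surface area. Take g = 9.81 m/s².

v = 30.5 m/s

Take point 1 at the surface (v₁ ≈ 0) and point 2 at the hole (at atmospheric pressure). Bernoulli: P₁ + ρg h = P_atm + ½ρv₂².
With P₁ − P_atm = 339000 Pa, v₂ = √(2gh + 2ΔP/ρ) = √(2·9.81·4.45 + 2·339000/806) = 30.5 m/s.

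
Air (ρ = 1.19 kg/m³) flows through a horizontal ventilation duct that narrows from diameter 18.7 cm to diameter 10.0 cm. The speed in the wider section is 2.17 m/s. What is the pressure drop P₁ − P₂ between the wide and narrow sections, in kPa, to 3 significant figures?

ΔP ≈ 0.0315 kPa

Continuity gives A₁v₁ = A₂v₂, so v₂ = (275 cm²)/(78.5 cm²) × 2.17 m/s = 7.59 m/s.
With no height change, Bernoulli's equation is P₁ + ½ρv₁² = P₂ + ½ρv₂².
P₁ − P₂ = ½·1.19·(7.59² − 2.17²) = ½·1.19·52.9 = 31.5 Pa.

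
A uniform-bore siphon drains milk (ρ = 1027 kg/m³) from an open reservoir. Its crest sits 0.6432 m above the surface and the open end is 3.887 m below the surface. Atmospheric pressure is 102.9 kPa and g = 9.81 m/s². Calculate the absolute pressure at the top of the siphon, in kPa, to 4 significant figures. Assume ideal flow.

The outlet speed comes from Torricelli: v = √(2g·3.887) = 8.733 m/s.
Continuity keeps v the same throughout the tube; from surface to crest, P_atm + 0 = P_top + ½ρv² + ρg·h_top.
P_top = 102900 − ½·1027·8.733² − 1027·9.81·0.6432 = 57260 Pa.

P_top ≈ 57.26 kPa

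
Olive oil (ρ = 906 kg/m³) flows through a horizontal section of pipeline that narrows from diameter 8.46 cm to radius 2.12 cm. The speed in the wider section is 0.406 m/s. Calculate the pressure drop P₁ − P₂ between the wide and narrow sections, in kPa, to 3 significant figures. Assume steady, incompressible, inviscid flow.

By continuity, v₂ = v₁·A₁/A₂ = 0.406·(56.2/14.1) = 1.62 m/s.
Along the horizontal streamline, P + ½ρv² is constant.
P₁ − P₂ = ½·906·(1.62² − 0.406²) = ½·906·2.45 = 1110 Pa.

ΔP = 1.11 kPa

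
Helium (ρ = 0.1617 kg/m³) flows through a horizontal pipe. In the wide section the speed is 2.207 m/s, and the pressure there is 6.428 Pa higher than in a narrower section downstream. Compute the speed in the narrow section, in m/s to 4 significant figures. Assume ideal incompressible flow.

With h₁ = h₂, rearranging Bernoulli gives v₂ = √(v₁² + 2ΔP/ρ).
v₂ = √(2.207² + 2·6.428/0.1617) = √(4.871 + 79.51) = 9.186 m/s.

v₂ = 9.186 m/s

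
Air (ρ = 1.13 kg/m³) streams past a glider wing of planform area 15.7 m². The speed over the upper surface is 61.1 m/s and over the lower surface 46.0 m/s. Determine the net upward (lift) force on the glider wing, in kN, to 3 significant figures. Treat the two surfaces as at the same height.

With equal heights on the two surfaces, Bernoulli gives P_lower − P_upper = ½ρ(v_upper² − v_lower²).
ΔP = ½·1.13·(61.1² − 46.0²) = 914 Pa.
Lift = ΔP · A = 914 × 15.7 = 14300 N.

F ≈ 14.3 kN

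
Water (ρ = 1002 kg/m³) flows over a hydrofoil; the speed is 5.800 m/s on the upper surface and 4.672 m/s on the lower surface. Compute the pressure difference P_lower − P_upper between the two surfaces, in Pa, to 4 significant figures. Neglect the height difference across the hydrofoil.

The pressure is lower where the speed is higher: ΔP = ½ρ(v_up² − v_low²).
ΔP = ½·1002·(5.800² − 4.672²) = 5918 Pa.

ΔP ≈ 5918 Pa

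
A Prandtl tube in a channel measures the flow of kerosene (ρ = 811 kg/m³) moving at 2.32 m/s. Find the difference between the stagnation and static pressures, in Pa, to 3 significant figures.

Bernoulli between the free stream and the stagnation point: ½ρv² = P_stag − P_static.
ΔP = ½·811·2.32² = 2180 Pa.

ΔP ≈ 2180 Pa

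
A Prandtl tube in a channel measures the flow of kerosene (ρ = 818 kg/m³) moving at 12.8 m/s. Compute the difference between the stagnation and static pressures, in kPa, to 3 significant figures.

ΔP = 67.0 kPa

At the stagnation point the flow is brought to rest, so Bernoulli gives P_stag − P_static = ½ρv².
ΔP = ½·818·12.8² = 67000 Pa.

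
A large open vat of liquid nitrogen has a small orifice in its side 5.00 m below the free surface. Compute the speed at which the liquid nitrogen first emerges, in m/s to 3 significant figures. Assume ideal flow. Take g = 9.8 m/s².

v = 9.90 m/s

Torricelli's result v = √(2gh) gives v = √(2·9.8·5.00) = 9.90 m/s.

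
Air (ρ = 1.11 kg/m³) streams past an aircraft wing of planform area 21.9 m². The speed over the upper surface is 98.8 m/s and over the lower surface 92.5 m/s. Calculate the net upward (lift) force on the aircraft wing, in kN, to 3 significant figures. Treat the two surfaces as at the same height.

F ≈ 14.6 kN

From P + ½ρv² = const at equal height, P_low − P_up = ½ρ(v_up² − v_low²).
ΔP = ½·1.11·(98.8² − 92.5²) = 669 Pa.
Lift = ΔP · A = 669 × 21.9 = 14600 N.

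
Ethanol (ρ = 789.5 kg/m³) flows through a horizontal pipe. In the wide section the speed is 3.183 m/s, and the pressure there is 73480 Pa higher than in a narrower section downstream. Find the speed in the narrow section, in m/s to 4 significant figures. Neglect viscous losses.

With h₁ = h₂, rearranging Bernoulli gives v₂ = √(v₁² + 2ΔP/ρ).
v₂ = √(3.183² + 2·73480/789.5) = √(10.13 + 186.1) = 14.01 m/s.

v₂ = 14.01 m/s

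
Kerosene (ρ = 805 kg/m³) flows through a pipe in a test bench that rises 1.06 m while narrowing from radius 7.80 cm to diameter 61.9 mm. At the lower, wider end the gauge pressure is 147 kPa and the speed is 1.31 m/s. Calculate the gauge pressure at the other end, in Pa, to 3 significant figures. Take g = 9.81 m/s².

Continuity gives A₁v₁ = A₂v₂, so v₂ = (191 cm²)/(30.1 cm²) × 1.31 m/s = 8.32 m/s.
Applying Bernoulli between the two ends and solving for P₂: P₂ = P₁ + ½ρ(v₁² − v₂²) − ρgΔh.
P₂ = 147000 + ½·805·(1.31² − 8.32²) − 805·9.81·(+1.06) = 147000 + (-27200) − (8370) = 111000 Pa.

P₂ = 111000 Pa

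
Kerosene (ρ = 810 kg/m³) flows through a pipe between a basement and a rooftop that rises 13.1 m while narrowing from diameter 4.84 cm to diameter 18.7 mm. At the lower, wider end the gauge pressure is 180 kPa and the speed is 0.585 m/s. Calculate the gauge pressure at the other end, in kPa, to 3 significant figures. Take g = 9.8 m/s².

Continuity gives A₁v₁ = A₂v₂, so v₂ = (18.4 cm²)/(2.75 cm²) × 0.585 m/s = 3.92 m/s.
Bernoulli: P₁ + ½ρv₁² + ρg h₁ = P₂ + ½ρv₂² + ρg h₂, so P₂ = P₁ + ½ρ(v₁² − v₂²) − ρg(h₂ − h₁).
P₂ = 180000 + ½·810·(0.585² − 3.92²) − 810·9.8·(+13.1) = 180000 + (-6080) − (104000) = 69900 Pa.

69.9 kPa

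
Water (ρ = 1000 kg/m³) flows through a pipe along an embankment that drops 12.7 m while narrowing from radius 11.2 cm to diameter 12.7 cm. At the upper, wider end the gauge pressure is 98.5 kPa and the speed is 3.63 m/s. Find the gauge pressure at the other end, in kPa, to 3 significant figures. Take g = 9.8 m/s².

P₂ ≈ 166 kPa

The volume flow rate is constant, so v₂ = (A₁/A₂)v₁ = (394/127)·3.63 = 11.3 m/s.
Applying Bernoulli between the two ends and solving for P₂: P₂ = P₁ + ½ρ(v₁² − v₂²) − ρgΔh.
P₂ = 98500 + ½·1000·(3.63² − 11.3²) − 1000·9.8·(−12.7) = 98500 + (-57200) − (-124000) = 166000 Pa.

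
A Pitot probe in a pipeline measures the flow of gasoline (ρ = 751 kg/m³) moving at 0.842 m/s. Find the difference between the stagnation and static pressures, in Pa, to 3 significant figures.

ΔP ≈ 266 Pa

The dynamic pressure equals the rise in static pressure at the stagnation point: ΔP = ½ρv².
ΔP = ½·751·0.842² = 266 Pa.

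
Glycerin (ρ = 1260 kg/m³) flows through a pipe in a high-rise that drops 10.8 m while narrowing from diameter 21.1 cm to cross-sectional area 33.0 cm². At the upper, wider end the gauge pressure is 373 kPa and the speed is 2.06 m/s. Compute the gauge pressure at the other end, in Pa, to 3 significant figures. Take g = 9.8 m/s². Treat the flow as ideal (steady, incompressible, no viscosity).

Continuity gives A₁v₁ = A₂v₂, so v₂ = (350 cm²)/(33.0 cm²) × 2.06 m/s = 21.8 m/s.
Applying Bernoulli between the two ends and solving for P₂: P₂ = P₁ + ½ρ(v₁² − v₂²) − ρgΔh.
P₂ = 373000 + ½·1260·(2.06² − 21.8²) − 1260·9.8·(−10.8) = 373000 + (-297000) − (-133000) = 209000 Pa.

P₂ ≈ 209000 Pa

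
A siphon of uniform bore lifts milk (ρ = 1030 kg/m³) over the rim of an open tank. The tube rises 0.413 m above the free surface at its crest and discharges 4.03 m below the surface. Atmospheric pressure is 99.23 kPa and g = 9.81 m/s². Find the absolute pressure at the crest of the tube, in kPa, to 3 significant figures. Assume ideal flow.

From the surface to the outlet (both open to atmosphere, surface at rest): v = √(2g·h_out) = √(2·9.81·4.03) = 8.89 m/s.
Continuity keeps v the same throughout the tube; from surface to crest, P_atm + 0 = P_top + ½ρv² + ρg·h_top.
P_top = 99230 − ½·1030·8.89² − 1030·9.81·0.413 = 54300 Pa.

P_top ≈ 54.3 kPa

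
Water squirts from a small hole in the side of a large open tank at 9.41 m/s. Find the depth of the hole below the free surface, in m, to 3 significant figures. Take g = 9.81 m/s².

For a small hole in a large open tank, ½v² = gh, giving h = v²/(2g).
h = 9.41²/(2·9.81) = 88.5/19.62 = 4.51 m.

h ≈ 4.51 m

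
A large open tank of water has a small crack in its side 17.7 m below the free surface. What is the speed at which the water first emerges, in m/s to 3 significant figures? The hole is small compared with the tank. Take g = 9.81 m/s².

Bernoulli from surface to hole (P equal, v_surface ≈ 0): v = √(2gh) = √(2×9.81×17.7) = 18.6 m/s.

v ≈ 18.6 m/s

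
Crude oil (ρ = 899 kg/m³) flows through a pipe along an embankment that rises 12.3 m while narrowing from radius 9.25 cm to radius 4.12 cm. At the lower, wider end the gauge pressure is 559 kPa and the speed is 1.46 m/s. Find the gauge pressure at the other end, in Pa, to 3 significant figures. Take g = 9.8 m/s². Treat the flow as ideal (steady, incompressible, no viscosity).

Continuity gives A₁v₁ = A₂v₂, so v₂ = (269 cm²)/(53.3 cm²) × 1.46 m/s = 7.36 m/s.
Bernoulli: P₁ + ½ρv₁² + ρg h₁ = P₂ + ½ρv₂² + ρg h₂, so P₂ = P₁ + ½ρ(v₁² − v₂²) − ρg(h₂ − h₁).
P₂ = 559000 + ½·899·(1.46² − 7.36²) − 899·9.8·(+12.3) = 559000 + (-23400) − (108000) = 427000 Pa.

P₂ ≈ 427000 Pa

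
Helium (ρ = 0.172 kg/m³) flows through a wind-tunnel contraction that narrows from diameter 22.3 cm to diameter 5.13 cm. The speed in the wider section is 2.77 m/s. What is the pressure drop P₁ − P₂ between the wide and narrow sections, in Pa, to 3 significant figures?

Mass conservation (A₁v₁ = A₂v₂) gives v₂ = 2.77 × 391/20.7 = 52.3 m/s.
With no height change, Bernoulli's equation is P₁ + ½ρv₁² = P₂ + ½ρv₂².
P₁ − P₂ = ½·0.172·(52.3² − 2.77²) = ½·0.172·2730 = 235 Pa.

235 Pa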